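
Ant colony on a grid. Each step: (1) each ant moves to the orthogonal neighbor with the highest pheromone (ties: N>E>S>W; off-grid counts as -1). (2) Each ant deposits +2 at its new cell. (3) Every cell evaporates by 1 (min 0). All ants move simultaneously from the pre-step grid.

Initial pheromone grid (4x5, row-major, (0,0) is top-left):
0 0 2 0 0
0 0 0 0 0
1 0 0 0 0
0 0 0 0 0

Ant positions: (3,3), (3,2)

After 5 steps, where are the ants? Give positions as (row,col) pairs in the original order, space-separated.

Step 1: ant0:(3,3)->N->(2,3) | ant1:(3,2)->N->(2,2)
  grid max=1 at (0,2)
Step 2: ant0:(2,3)->W->(2,2) | ant1:(2,2)->E->(2,3)
  grid max=2 at (2,2)
Step 3: ant0:(2,2)->E->(2,3) | ant1:(2,3)->W->(2,2)
  grid max=3 at (2,2)
Step 4: ant0:(2,3)->W->(2,2) | ant1:(2,2)->E->(2,3)
  grid max=4 at (2,2)
Step 5: ant0:(2,2)->E->(2,3) | ant1:(2,3)->W->(2,2)
  grid max=5 at (2,2)

(2,3) (2,2)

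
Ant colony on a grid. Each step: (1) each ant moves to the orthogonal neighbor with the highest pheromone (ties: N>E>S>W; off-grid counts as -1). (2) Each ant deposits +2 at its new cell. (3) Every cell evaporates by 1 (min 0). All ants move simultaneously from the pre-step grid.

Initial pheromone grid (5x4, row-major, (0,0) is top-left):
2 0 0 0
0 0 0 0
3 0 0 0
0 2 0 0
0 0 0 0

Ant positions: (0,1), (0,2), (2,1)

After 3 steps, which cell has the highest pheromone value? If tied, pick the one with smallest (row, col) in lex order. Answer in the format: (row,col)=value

Answer: (2,0)=4

Derivation:
Step 1: ant0:(0,1)->W->(0,0) | ant1:(0,2)->E->(0,3) | ant2:(2,1)->W->(2,0)
  grid max=4 at (2,0)
Step 2: ant0:(0,0)->E->(0,1) | ant1:(0,3)->S->(1,3) | ant2:(2,0)->N->(1,0)
  grid max=3 at (2,0)
Step 3: ant0:(0,1)->W->(0,0) | ant1:(1,3)->N->(0,3) | ant2:(1,0)->S->(2,0)
  grid max=4 at (2,0)
Final grid:
  3 0 0 1
  0 0 0 0
  4 0 0 0
  0 0 0 0
  0 0 0 0
Max pheromone 4 at (2,0)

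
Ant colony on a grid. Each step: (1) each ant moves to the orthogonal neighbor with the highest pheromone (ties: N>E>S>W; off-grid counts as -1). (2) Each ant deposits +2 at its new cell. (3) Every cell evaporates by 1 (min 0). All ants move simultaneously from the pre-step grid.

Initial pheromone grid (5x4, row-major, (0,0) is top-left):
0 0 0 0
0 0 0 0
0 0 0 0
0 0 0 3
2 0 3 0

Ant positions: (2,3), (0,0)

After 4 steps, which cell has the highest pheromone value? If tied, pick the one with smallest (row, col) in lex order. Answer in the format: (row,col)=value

Answer: (3,3)=3

Derivation:
Step 1: ant0:(2,3)->S->(3,3) | ant1:(0,0)->E->(0,1)
  grid max=4 at (3,3)
Step 2: ant0:(3,3)->N->(2,3) | ant1:(0,1)->E->(0,2)
  grid max=3 at (3,3)
Step 3: ant0:(2,3)->S->(3,3) | ant1:(0,2)->E->(0,3)
  grid max=4 at (3,3)
Step 4: ant0:(3,3)->N->(2,3) | ant1:(0,3)->S->(1,3)
  grid max=3 at (3,3)
Final grid:
  0 0 0 0
  0 0 0 1
  0 0 0 1
  0 0 0 3
  0 0 0 0
Max pheromone 3 at (3,3)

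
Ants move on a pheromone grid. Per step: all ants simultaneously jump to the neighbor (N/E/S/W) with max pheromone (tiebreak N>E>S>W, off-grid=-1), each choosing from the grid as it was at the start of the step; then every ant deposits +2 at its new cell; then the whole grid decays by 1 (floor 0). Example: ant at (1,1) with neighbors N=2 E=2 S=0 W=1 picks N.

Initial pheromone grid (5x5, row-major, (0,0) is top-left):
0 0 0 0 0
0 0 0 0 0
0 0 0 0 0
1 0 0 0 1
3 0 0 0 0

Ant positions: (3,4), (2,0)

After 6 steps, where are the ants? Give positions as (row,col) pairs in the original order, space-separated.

Step 1: ant0:(3,4)->N->(2,4) | ant1:(2,0)->S->(3,0)
  grid max=2 at (3,0)
Step 2: ant0:(2,4)->N->(1,4) | ant1:(3,0)->S->(4,0)
  grid max=3 at (4,0)
Step 3: ant0:(1,4)->N->(0,4) | ant1:(4,0)->N->(3,0)
  grid max=2 at (3,0)
Step 4: ant0:(0,4)->S->(1,4) | ant1:(3,0)->S->(4,0)
  grid max=3 at (4,0)
Step 5: ant0:(1,4)->N->(0,4) | ant1:(4,0)->N->(3,0)
  grid max=2 at (3,0)
Step 6: ant0:(0,4)->S->(1,4) | ant1:(3,0)->S->(4,0)
  grid max=3 at (4,0)

(1,4) (4,0)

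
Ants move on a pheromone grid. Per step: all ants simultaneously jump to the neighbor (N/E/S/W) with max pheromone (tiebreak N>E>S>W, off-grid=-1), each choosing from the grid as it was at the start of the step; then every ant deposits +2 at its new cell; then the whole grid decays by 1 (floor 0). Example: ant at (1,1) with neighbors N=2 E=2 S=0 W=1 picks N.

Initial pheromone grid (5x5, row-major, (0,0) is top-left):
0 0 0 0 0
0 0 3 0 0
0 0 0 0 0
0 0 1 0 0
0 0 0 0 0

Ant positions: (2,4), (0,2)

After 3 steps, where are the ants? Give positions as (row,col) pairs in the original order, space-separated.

Step 1: ant0:(2,4)->N->(1,4) | ant1:(0,2)->S->(1,2)
  grid max=4 at (1,2)
Step 2: ant0:(1,4)->N->(0,4) | ant1:(1,2)->N->(0,2)
  grid max=3 at (1,2)
Step 3: ant0:(0,4)->S->(1,4) | ant1:(0,2)->S->(1,2)
  grid max=4 at (1,2)

(1,4) (1,2)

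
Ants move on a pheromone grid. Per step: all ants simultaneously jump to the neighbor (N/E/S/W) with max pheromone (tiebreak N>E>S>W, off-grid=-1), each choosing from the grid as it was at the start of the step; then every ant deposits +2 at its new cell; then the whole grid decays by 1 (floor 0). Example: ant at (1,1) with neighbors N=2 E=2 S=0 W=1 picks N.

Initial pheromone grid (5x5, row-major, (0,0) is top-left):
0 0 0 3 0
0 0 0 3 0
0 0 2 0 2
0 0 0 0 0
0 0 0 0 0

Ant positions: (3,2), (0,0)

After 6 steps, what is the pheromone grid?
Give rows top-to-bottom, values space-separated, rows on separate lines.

After step 1: ants at (2,2),(0,1)
  0 1 0 2 0
  0 0 0 2 0
  0 0 3 0 1
  0 0 0 0 0
  0 0 0 0 0
After step 2: ants at (1,2),(0,2)
  0 0 1 1 0
  0 0 1 1 0
  0 0 2 0 0
  0 0 0 0 0
  0 0 0 0 0
After step 3: ants at (2,2),(0,3)
  0 0 0 2 0
  0 0 0 0 0
  0 0 3 0 0
  0 0 0 0 0
  0 0 0 0 0
After step 4: ants at (1,2),(0,4)
  0 0 0 1 1
  0 0 1 0 0
  0 0 2 0 0
  0 0 0 0 0
  0 0 0 0 0
After step 5: ants at (2,2),(0,3)
  0 0 0 2 0
  0 0 0 0 0
  0 0 3 0 0
  0 0 0 0 0
  0 0 0 0 0
After step 6: ants at (1,2),(0,4)
  0 0 0 1 1
  0 0 1 0 0
  0 0 2 0 0
  0 0 0 0 0
  0 0 0 0 0

0 0 0 1 1
0 0 1 0 0
0 0 2 0 0
0 0 0 0 0
0 0 0 0 0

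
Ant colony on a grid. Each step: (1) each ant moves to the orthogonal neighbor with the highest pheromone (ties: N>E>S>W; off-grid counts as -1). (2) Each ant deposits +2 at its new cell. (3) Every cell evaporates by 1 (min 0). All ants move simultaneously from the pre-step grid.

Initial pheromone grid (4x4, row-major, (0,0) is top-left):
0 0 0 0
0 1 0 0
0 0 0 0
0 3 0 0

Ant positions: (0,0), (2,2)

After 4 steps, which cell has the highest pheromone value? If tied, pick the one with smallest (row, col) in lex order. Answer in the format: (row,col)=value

Answer: (0,2)=5

Derivation:
Step 1: ant0:(0,0)->E->(0,1) | ant1:(2,2)->N->(1,2)
  grid max=2 at (3,1)
Step 2: ant0:(0,1)->E->(0,2) | ant1:(1,2)->N->(0,2)
  grid max=3 at (0,2)
Step 3: ant0:(0,2)->E->(0,3) | ant1:(0,2)->E->(0,3)
  grid max=3 at (0,3)
Step 4: ant0:(0,3)->W->(0,2) | ant1:(0,3)->W->(0,2)
  grid max=5 at (0,2)
Final grid:
  0 0 5 2
  0 0 0 0
  0 0 0 0
  0 0 0 0
Max pheromone 5 at (0,2)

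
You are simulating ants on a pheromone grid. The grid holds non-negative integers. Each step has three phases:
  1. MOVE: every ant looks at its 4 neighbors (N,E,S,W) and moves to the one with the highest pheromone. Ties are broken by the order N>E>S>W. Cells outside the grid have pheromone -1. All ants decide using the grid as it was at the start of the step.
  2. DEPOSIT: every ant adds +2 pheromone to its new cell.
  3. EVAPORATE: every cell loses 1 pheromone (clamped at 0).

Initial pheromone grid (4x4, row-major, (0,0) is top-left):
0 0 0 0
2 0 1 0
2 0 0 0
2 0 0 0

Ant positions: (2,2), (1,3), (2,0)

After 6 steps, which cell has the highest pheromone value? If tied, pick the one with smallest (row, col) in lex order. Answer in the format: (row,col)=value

Step 1: ant0:(2,2)->N->(1,2) | ant1:(1,3)->W->(1,2) | ant2:(2,0)->N->(1,0)
  grid max=4 at (1,2)
Step 2: ant0:(1,2)->N->(0,2) | ant1:(1,2)->N->(0,2) | ant2:(1,0)->S->(2,0)
  grid max=3 at (0,2)
Step 3: ant0:(0,2)->S->(1,2) | ant1:(0,2)->S->(1,2) | ant2:(2,0)->N->(1,0)
  grid max=6 at (1,2)
Step 4: ant0:(1,2)->N->(0,2) | ant1:(1,2)->N->(0,2) | ant2:(1,0)->S->(2,0)
  grid max=5 at (0,2)
Step 5: ant0:(0,2)->S->(1,2) | ant1:(0,2)->S->(1,2) | ant2:(2,0)->N->(1,0)
  grid max=8 at (1,2)
Step 6: ant0:(1,2)->N->(0,2) | ant1:(1,2)->N->(0,2) | ant2:(1,0)->S->(2,0)
  grid max=7 at (0,2)
Final grid:
  0 0 7 0
  2 0 7 0
  2 0 0 0
  0 0 0 0
Max pheromone 7 at (0,2)

Answer: (0,2)=7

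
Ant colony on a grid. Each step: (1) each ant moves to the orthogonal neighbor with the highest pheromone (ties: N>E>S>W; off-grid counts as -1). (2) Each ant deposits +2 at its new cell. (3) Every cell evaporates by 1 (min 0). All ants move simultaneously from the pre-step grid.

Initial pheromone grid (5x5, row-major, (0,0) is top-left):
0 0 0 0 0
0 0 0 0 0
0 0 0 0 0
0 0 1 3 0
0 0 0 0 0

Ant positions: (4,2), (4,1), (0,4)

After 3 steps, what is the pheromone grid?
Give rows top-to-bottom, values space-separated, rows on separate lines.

After step 1: ants at (3,2),(3,1),(1,4)
  0 0 0 0 0
  0 0 0 0 1
  0 0 0 0 0
  0 1 2 2 0
  0 0 0 0 0
After step 2: ants at (3,3),(3,2),(0,4)
  0 0 0 0 1
  0 0 0 0 0
  0 0 0 0 0
  0 0 3 3 0
  0 0 0 0 0
After step 3: ants at (3,2),(3,3),(1,4)
  0 0 0 0 0
  0 0 0 0 1
  0 0 0 0 0
  0 0 4 4 0
  0 0 0 0 0

0 0 0 0 0
0 0 0 0 1
0 0 0 0 0
0 0 4 4 0
0 0 0 0 0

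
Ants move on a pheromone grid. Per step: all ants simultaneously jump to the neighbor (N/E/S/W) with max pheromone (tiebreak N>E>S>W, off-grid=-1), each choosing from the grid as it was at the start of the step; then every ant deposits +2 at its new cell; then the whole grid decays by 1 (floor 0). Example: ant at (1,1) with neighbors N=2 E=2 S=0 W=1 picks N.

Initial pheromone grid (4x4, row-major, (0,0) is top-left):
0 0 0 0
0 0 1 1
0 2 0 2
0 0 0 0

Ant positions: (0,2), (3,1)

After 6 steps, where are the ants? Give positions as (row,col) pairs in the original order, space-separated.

Step 1: ant0:(0,2)->S->(1,2) | ant1:(3,1)->N->(2,1)
  grid max=3 at (2,1)
Step 2: ant0:(1,2)->N->(0,2) | ant1:(2,1)->N->(1,1)
  grid max=2 at (2,1)
Step 3: ant0:(0,2)->S->(1,2) | ant1:(1,1)->S->(2,1)
  grid max=3 at (2,1)
Step 4: ant0:(1,2)->N->(0,2) | ant1:(2,1)->N->(1,1)
  grid max=2 at (2,1)
Step 5: ant0:(0,2)->S->(1,2) | ant1:(1,1)->S->(2,1)
  grid max=3 at (2,1)
Step 6: ant0:(1,2)->N->(0,2) | ant1:(2,1)->N->(1,1)
  grid max=2 at (2,1)

(0,2) (1,1)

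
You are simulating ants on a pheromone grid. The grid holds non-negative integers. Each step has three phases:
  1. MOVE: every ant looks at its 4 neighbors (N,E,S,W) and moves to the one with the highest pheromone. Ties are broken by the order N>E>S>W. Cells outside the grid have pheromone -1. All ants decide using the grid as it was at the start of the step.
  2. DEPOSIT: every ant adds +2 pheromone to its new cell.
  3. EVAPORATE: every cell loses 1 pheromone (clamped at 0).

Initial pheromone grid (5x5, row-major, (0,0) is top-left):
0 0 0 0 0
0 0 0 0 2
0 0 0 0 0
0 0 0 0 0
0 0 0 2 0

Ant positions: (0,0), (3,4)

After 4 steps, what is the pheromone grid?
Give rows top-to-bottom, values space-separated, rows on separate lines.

After step 1: ants at (0,1),(2,4)
  0 1 0 0 0
  0 0 0 0 1
  0 0 0 0 1
  0 0 0 0 0
  0 0 0 1 0
After step 2: ants at (0,2),(1,4)
  0 0 1 0 0
  0 0 0 0 2
  0 0 0 0 0
  0 0 0 0 0
  0 0 0 0 0
After step 3: ants at (0,3),(0,4)
  0 0 0 1 1
  0 0 0 0 1
  0 0 0 0 0
  0 0 0 0 0
  0 0 0 0 0
After step 4: ants at (0,4),(1,4)
  0 0 0 0 2
  0 0 0 0 2
  0 0 0 0 0
  0 0 0 0 0
  0 0 0 0 0

0 0 0 0 2
0 0 0 0 2
0 0 0 0 0
0 0 0 0 0
0 0 0 0 0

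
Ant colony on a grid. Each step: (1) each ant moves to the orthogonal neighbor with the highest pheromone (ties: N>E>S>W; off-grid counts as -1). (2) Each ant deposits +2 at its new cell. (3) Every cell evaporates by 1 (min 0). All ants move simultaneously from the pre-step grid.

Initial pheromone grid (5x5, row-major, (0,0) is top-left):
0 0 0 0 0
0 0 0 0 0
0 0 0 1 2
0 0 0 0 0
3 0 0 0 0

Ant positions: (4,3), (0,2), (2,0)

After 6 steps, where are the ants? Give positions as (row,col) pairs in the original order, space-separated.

Step 1: ant0:(4,3)->N->(3,3) | ant1:(0,2)->E->(0,3) | ant2:(2,0)->N->(1,0)
  grid max=2 at (4,0)
Step 2: ant0:(3,3)->N->(2,3) | ant1:(0,3)->E->(0,4) | ant2:(1,0)->N->(0,0)
  grid max=1 at (0,0)
Step 3: ant0:(2,3)->N->(1,3) | ant1:(0,4)->S->(1,4) | ant2:(0,0)->E->(0,1)
  grid max=1 at (0,1)
Step 4: ant0:(1,3)->E->(1,4) | ant1:(1,4)->W->(1,3) | ant2:(0,1)->E->(0,2)
  grid max=2 at (1,3)
Step 5: ant0:(1,4)->W->(1,3) | ant1:(1,3)->E->(1,4) | ant2:(0,2)->E->(0,3)
  grid max=3 at (1,3)
Step 6: ant0:(1,3)->E->(1,4) | ant1:(1,4)->W->(1,3) | ant2:(0,3)->S->(1,3)
  grid max=6 at (1,3)

(1,4) (1,3) (1,3)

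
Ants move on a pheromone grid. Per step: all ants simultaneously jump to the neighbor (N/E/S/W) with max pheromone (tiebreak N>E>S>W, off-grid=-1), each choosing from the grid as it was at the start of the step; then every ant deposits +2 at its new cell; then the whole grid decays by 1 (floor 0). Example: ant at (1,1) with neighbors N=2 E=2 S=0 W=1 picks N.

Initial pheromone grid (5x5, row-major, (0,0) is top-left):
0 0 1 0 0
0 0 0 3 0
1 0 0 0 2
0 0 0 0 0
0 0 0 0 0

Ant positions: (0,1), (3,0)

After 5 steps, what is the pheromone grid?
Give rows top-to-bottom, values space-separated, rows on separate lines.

After step 1: ants at (0,2),(2,0)
  0 0 2 0 0
  0 0 0 2 0
  2 0 0 0 1
  0 0 0 0 0
  0 0 0 0 0
After step 2: ants at (0,3),(1,0)
  0 0 1 1 0
  1 0 0 1 0
  1 0 0 0 0
  0 0 0 0 0
  0 0 0 0 0
After step 3: ants at (1,3),(2,0)
  0 0 0 0 0
  0 0 0 2 0
  2 0 0 0 0
  0 0 0 0 0
  0 0 0 0 0
After step 4: ants at (0,3),(1,0)
  0 0 0 1 0
  1 0 0 1 0
  1 0 0 0 0
  0 0 0 0 0
  0 0 0 0 0
After step 5: ants at (1,3),(2,0)
  0 0 0 0 0
  0 0 0 2 0
  2 0 0 0 0
  0 0 0 0 0
  0 0 0 0 0

0 0 0 0 0
0 0 0 2 0
2 0 0 0 0
0 0 0 0 0
0 0 0 0 0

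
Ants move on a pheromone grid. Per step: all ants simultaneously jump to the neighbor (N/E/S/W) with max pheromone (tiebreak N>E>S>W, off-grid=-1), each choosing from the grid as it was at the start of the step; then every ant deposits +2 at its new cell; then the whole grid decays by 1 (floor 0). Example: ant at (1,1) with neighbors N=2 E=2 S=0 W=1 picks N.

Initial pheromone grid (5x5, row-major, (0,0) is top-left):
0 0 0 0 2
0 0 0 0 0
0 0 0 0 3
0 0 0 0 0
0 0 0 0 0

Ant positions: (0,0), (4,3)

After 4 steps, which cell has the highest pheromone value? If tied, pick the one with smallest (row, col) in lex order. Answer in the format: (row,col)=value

Step 1: ant0:(0,0)->E->(0,1) | ant1:(4,3)->N->(3,3)
  grid max=2 at (2,4)
Step 2: ant0:(0,1)->E->(0,2) | ant1:(3,3)->N->(2,3)
  grid max=1 at (0,2)
Step 3: ant0:(0,2)->E->(0,3) | ant1:(2,3)->E->(2,4)
  grid max=2 at (2,4)
Step 4: ant0:(0,3)->E->(0,4) | ant1:(2,4)->N->(1,4)
  grid max=1 at (0,4)
Final grid:
  0 0 0 0 1
  0 0 0 0 1
  0 0 0 0 1
  0 0 0 0 0
  0 0 0 0 0
Max pheromone 1 at (0,4)

Answer: (0,4)=1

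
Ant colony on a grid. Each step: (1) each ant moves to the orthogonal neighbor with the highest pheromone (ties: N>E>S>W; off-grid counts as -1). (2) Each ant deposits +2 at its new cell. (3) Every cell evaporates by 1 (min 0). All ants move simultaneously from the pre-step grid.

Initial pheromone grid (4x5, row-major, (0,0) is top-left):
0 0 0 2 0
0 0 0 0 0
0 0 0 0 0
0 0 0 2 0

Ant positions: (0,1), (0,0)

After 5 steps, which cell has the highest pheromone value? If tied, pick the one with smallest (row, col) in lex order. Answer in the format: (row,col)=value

Step 1: ant0:(0,1)->E->(0,2) | ant1:(0,0)->E->(0,1)
  grid max=1 at (0,1)
Step 2: ant0:(0,2)->E->(0,3) | ant1:(0,1)->E->(0,2)
  grid max=2 at (0,2)
Step 3: ant0:(0,3)->W->(0,2) | ant1:(0,2)->E->(0,3)
  grid max=3 at (0,2)
Step 4: ant0:(0,2)->E->(0,3) | ant1:(0,3)->W->(0,2)
  grid max=4 at (0,2)
Step 5: ant0:(0,3)->W->(0,2) | ant1:(0,2)->E->(0,3)
  grid max=5 at (0,2)
Final grid:
  0 0 5 5 0
  0 0 0 0 0
  0 0 0 0 0
  0 0 0 0 0
Max pheromone 5 at (0,2)

Answer: (0,2)=5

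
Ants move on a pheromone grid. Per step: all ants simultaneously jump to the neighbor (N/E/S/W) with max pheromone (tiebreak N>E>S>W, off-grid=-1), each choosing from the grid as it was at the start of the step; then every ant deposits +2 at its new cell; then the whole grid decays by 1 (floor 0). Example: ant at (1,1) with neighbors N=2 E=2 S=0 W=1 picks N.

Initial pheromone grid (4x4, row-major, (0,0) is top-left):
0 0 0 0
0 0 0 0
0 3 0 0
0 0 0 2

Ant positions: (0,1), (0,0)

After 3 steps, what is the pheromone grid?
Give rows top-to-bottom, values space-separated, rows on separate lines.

After step 1: ants at (0,2),(0,1)
  0 1 1 0
  0 0 0 0
  0 2 0 0
  0 0 0 1
After step 2: ants at (0,1),(0,2)
  0 2 2 0
  0 0 0 0
  0 1 0 0
  0 0 0 0
After step 3: ants at (0,2),(0,1)
  0 3 3 0
  0 0 0 0
  0 0 0 0
  0 0 0 0

0 3 3 0
0 0 0 0
0 0 0 0
0 0 0 0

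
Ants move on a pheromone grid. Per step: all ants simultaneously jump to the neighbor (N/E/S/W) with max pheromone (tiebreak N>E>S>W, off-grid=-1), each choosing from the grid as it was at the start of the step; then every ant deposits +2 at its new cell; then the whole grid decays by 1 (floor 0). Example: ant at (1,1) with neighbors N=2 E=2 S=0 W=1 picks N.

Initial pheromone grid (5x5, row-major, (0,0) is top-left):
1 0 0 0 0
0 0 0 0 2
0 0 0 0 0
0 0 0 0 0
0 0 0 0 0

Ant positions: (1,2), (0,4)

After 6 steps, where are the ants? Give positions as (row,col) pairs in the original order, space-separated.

Step 1: ant0:(1,2)->N->(0,2) | ant1:(0,4)->S->(1,4)
  grid max=3 at (1,4)
Step 2: ant0:(0,2)->E->(0,3) | ant1:(1,4)->N->(0,4)
  grid max=2 at (1,4)
Step 3: ant0:(0,3)->E->(0,4) | ant1:(0,4)->S->(1,4)
  grid max=3 at (1,4)
Step 4: ant0:(0,4)->S->(1,4) | ant1:(1,4)->N->(0,4)
  grid max=4 at (1,4)
Step 5: ant0:(1,4)->N->(0,4) | ant1:(0,4)->S->(1,4)
  grid max=5 at (1,4)
Step 6: ant0:(0,4)->S->(1,4) | ant1:(1,4)->N->(0,4)
  grid max=6 at (1,4)

(1,4) (0,4)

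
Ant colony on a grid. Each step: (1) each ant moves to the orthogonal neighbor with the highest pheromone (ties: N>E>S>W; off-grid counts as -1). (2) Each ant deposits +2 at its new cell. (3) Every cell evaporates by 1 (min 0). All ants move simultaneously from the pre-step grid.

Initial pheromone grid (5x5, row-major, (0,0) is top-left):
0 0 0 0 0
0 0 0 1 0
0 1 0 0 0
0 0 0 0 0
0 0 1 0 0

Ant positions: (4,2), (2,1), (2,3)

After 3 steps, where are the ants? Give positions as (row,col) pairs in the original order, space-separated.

Step 1: ant0:(4,2)->N->(3,2) | ant1:(2,1)->N->(1,1) | ant2:(2,3)->N->(1,3)
  grid max=2 at (1,3)
Step 2: ant0:(3,2)->N->(2,2) | ant1:(1,1)->N->(0,1) | ant2:(1,3)->N->(0,3)
  grid max=1 at (0,1)
Step 3: ant0:(2,2)->N->(1,2) | ant1:(0,1)->E->(0,2) | ant2:(0,3)->S->(1,3)
  grid max=2 at (1,3)

(1,2) (0,2) (1,3)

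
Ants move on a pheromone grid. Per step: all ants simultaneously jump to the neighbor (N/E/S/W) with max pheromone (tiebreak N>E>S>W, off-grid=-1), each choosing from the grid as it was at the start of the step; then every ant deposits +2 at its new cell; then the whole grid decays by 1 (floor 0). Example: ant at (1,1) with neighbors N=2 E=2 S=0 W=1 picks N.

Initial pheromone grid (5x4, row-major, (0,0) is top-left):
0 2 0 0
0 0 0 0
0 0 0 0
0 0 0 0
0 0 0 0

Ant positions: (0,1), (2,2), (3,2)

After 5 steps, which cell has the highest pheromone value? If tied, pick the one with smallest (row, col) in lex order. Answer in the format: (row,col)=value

Answer: (0,2)=9

Derivation:
Step 1: ant0:(0,1)->E->(0,2) | ant1:(2,2)->N->(1,2) | ant2:(3,2)->N->(2,2)
  grid max=1 at (0,1)
Step 2: ant0:(0,2)->S->(1,2) | ant1:(1,2)->N->(0,2) | ant2:(2,2)->N->(1,2)
  grid max=4 at (1,2)
Step 3: ant0:(1,2)->N->(0,2) | ant1:(0,2)->S->(1,2) | ant2:(1,2)->N->(0,2)
  grid max=5 at (0,2)
Step 4: ant0:(0,2)->S->(1,2) | ant1:(1,2)->N->(0,2) | ant2:(0,2)->S->(1,2)
  grid max=8 at (1,2)
Step 5: ant0:(1,2)->N->(0,2) | ant1:(0,2)->S->(1,2) | ant2:(1,2)->N->(0,2)
  grid max=9 at (0,2)
Final grid:
  0 0 9 0
  0 0 9 0
  0 0 0 0
  0 0 0 0
  0 0 0 0
Max pheromone 9 at (0,2)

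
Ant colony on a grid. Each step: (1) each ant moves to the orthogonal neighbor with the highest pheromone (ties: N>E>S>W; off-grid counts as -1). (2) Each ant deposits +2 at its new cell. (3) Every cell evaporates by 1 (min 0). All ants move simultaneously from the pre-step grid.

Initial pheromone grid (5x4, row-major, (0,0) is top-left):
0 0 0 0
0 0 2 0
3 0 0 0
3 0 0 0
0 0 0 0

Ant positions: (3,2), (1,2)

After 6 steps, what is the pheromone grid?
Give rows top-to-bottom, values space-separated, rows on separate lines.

After step 1: ants at (2,2),(0,2)
  0 0 1 0
  0 0 1 0
  2 0 1 0
  2 0 0 0
  0 0 0 0
After step 2: ants at (1,2),(1,2)
  0 0 0 0
  0 0 4 0
  1 0 0 0
  1 0 0 0
  0 0 0 0
After step 3: ants at (0,2),(0,2)
  0 0 3 0
  0 0 3 0
  0 0 0 0
  0 0 0 0
  0 0 0 0
After step 4: ants at (1,2),(1,2)
  0 0 2 0
  0 0 6 0
  0 0 0 0
  0 0 0 0
  0 0 0 0
After step 5: ants at (0,2),(0,2)
  0 0 5 0
  0 0 5 0
  0 0 0 0
  0 0 0 0
  0 0 0 0
After step 6: ants at (1,2),(1,2)
  0 0 4 0
  0 0 8 0
  0 0 0 0
  0 0 0 0
  0 0 0 0

0 0 4 0
0 0 8 0
0 0 0 0
0 0 0 0
0 0 0 0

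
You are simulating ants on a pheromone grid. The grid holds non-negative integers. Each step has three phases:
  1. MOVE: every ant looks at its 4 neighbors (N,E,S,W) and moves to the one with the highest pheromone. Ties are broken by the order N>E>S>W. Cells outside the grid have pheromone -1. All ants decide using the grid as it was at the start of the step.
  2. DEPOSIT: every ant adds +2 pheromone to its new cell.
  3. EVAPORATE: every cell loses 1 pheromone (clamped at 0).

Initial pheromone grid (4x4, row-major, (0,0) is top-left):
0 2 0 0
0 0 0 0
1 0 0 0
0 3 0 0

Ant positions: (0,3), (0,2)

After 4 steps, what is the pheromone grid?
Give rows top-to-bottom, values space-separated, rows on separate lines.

After step 1: ants at (1,3),(0,1)
  0 3 0 0
  0 0 0 1
  0 0 0 0
  0 2 0 0
After step 2: ants at (0,3),(0,2)
  0 2 1 1
  0 0 0 0
  0 0 0 0
  0 1 0 0
After step 3: ants at (0,2),(0,1)
  0 3 2 0
  0 0 0 0
  0 0 0 0
  0 0 0 0
After step 4: ants at (0,1),(0,2)
  0 4 3 0
  0 0 0 0
  0 0 0 0
  0 0 0 0

0 4 3 0
0 0 0 0
0 0 0 0
0 0 0 0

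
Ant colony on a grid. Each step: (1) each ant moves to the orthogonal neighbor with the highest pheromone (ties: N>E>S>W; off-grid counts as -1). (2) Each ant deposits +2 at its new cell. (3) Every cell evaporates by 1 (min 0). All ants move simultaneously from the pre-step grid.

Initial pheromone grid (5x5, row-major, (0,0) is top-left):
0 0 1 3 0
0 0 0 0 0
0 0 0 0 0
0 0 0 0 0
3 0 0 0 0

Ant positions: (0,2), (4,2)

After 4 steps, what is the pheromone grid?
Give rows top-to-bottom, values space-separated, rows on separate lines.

After step 1: ants at (0,3),(3,2)
  0 0 0 4 0
  0 0 0 0 0
  0 0 0 0 0
  0 0 1 0 0
  2 0 0 0 0
After step 2: ants at (0,4),(2,2)
  0 0 0 3 1
  0 0 0 0 0
  0 0 1 0 0
  0 0 0 0 0
  1 0 0 0 0
After step 3: ants at (0,3),(1,2)
  0 0 0 4 0
  0 0 1 0 0
  0 0 0 0 0
  0 0 0 0 0
  0 0 0 0 0
After step 4: ants at (0,4),(0,2)
  0 0 1 3 1
  0 0 0 0 0
  0 0 0 0 0
  0 0 0 0 0
  0 0 0 0 0

0 0 1 3 1
0 0 0 0 0
0 0 0 0 0
0 0 0 0 0
0 0 0 0 0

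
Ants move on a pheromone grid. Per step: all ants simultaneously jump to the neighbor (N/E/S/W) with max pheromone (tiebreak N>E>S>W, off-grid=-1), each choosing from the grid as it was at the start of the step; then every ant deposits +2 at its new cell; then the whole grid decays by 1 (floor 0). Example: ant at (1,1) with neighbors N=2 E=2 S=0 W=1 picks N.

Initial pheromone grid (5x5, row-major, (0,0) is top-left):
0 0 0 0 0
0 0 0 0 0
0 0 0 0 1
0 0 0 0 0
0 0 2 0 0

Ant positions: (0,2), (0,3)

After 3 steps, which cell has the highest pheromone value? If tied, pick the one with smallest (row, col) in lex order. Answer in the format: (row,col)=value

Step 1: ant0:(0,2)->E->(0,3) | ant1:(0,3)->E->(0,4)
  grid max=1 at (0,3)
Step 2: ant0:(0,3)->E->(0,4) | ant1:(0,4)->W->(0,3)
  grid max=2 at (0,3)
Step 3: ant0:(0,4)->W->(0,3) | ant1:(0,3)->E->(0,4)
  grid max=3 at (0,3)
Final grid:
  0 0 0 3 3
  0 0 0 0 0
  0 0 0 0 0
  0 0 0 0 0
  0 0 0 0 0
Max pheromone 3 at (0,3)

Answer: (0,3)=3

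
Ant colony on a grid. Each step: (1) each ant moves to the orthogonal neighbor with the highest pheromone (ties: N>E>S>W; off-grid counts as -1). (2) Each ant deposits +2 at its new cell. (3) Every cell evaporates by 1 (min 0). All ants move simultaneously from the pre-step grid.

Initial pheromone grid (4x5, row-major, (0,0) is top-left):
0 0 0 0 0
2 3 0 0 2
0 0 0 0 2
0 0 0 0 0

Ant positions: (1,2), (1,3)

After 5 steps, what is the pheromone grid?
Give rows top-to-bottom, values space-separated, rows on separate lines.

After step 1: ants at (1,1),(1,4)
  0 0 0 0 0
  1 4 0 0 3
  0 0 0 0 1
  0 0 0 0 0
After step 2: ants at (1,0),(2,4)
  0 0 0 0 0
  2 3 0 0 2
  0 0 0 0 2
  0 0 0 0 0
After step 3: ants at (1,1),(1,4)
  0 0 0 0 0
  1 4 0 0 3
  0 0 0 0 1
  0 0 0 0 0
After step 4: ants at (1,0),(2,4)
  0 0 0 0 0
  2 3 0 0 2
  0 0 0 0 2
  0 0 0 0 0
After step 5: ants at (1,1),(1,4)
  0 0 0 0 0
  1 4 0 0 3
  0 0 0 0 1
  0 0 0 0 0

0 0 0 0 0
1 4 0 0 3
0 0 0 0 1
0 0 0 0 0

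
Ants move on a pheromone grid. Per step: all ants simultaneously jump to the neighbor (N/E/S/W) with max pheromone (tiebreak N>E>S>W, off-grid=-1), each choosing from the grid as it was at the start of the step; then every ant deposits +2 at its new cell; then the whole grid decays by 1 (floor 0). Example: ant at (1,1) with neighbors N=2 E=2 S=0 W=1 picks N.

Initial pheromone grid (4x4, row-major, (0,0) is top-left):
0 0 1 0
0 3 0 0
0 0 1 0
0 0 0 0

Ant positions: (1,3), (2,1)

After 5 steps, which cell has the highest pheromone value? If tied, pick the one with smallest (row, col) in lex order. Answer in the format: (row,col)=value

Answer: (1,1)=4

Derivation:
Step 1: ant0:(1,3)->N->(0,3) | ant1:(2,1)->N->(1,1)
  grid max=4 at (1,1)
Step 2: ant0:(0,3)->S->(1,3) | ant1:(1,1)->N->(0,1)
  grid max=3 at (1,1)
Step 3: ant0:(1,3)->N->(0,3) | ant1:(0,1)->S->(1,1)
  grid max=4 at (1,1)
Step 4: ant0:(0,3)->S->(1,3) | ant1:(1,1)->N->(0,1)
  grid max=3 at (1,1)
Step 5: ant0:(1,3)->N->(0,3) | ant1:(0,1)->S->(1,1)
  grid max=4 at (1,1)
Final grid:
  0 0 0 1
  0 4 0 0
  0 0 0 0
  0 0 0 0
Max pheromone 4 at (1,1)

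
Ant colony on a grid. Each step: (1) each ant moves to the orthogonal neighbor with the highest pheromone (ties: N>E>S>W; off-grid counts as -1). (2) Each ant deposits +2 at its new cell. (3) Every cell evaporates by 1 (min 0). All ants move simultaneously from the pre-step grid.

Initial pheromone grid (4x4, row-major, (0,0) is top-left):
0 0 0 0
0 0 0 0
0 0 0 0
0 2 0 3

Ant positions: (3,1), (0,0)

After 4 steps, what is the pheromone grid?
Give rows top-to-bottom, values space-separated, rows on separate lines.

After step 1: ants at (2,1),(0,1)
  0 1 0 0
  0 0 0 0
  0 1 0 0
  0 1 0 2
After step 2: ants at (3,1),(0,2)
  0 0 1 0
  0 0 0 0
  0 0 0 0
  0 2 0 1
After step 3: ants at (2,1),(0,3)
  0 0 0 1
  0 0 0 0
  0 1 0 0
  0 1 0 0
After step 4: ants at (3,1),(1,3)
  0 0 0 0
  0 0 0 1
  0 0 0 0
  0 2 0 0

0 0 0 0
0 0 0 1
0 0 0 0
0 2 0 0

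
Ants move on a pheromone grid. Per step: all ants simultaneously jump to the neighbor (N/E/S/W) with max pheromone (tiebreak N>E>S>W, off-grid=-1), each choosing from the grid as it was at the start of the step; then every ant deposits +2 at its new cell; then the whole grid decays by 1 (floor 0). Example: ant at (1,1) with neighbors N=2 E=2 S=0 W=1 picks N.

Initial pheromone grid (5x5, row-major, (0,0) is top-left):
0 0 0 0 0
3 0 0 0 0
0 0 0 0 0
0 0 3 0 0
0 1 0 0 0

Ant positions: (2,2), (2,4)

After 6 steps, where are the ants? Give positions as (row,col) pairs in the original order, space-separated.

Step 1: ant0:(2,2)->S->(3,2) | ant1:(2,4)->N->(1,4)
  grid max=4 at (3,2)
Step 2: ant0:(3,2)->N->(2,2) | ant1:(1,4)->N->(0,4)
  grid max=3 at (3,2)
Step 3: ant0:(2,2)->S->(3,2) | ant1:(0,4)->S->(1,4)
  grid max=4 at (3,2)
Step 4: ant0:(3,2)->N->(2,2) | ant1:(1,4)->N->(0,4)
  grid max=3 at (3,2)
Step 5: ant0:(2,2)->S->(3,2) | ant1:(0,4)->S->(1,4)
  grid max=4 at (3,2)
Step 6: ant0:(3,2)->N->(2,2) | ant1:(1,4)->N->(0,4)
  grid max=3 at (3,2)

(2,2) (0,4)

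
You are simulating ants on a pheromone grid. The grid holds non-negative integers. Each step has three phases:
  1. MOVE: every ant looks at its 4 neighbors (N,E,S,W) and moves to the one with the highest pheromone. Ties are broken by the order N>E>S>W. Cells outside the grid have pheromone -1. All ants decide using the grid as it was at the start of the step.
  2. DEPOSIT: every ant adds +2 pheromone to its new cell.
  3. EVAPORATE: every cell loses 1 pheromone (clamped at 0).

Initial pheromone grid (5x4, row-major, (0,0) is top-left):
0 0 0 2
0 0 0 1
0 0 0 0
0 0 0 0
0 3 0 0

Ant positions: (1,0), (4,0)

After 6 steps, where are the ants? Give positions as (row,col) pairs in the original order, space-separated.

Step 1: ant0:(1,0)->N->(0,0) | ant1:(4,0)->E->(4,1)
  grid max=4 at (4,1)
Step 2: ant0:(0,0)->E->(0,1) | ant1:(4,1)->N->(3,1)
  grid max=3 at (4,1)
Step 3: ant0:(0,1)->E->(0,2) | ant1:(3,1)->S->(4,1)
  grid max=4 at (4,1)
Step 4: ant0:(0,2)->E->(0,3) | ant1:(4,1)->N->(3,1)
  grid max=3 at (4,1)
Step 5: ant0:(0,3)->S->(1,3) | ant1:(3,1)->S->(4,1)
  grid max=4 at (4,1)
Step 6: ant0:(1,3)->N->(0,3) | ant1:(4,1)->N->(3,1)
  grid max=3 at (4,1)

(0,3) (3,1)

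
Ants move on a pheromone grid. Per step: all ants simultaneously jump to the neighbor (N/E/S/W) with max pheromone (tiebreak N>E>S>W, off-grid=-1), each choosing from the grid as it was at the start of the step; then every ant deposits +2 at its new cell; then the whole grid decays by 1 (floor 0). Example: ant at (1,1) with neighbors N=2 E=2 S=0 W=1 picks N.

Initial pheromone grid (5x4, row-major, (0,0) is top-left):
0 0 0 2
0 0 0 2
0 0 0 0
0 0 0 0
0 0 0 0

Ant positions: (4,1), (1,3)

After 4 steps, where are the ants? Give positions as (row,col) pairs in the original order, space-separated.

Step 1: ant0:(4,1)->N->(3,1) | ant1:(1,3)->N->(0,3)
  grid max=3 at (0,3)
Step 2: ant0:(3,1)->N->(2,1) | ant1:(0,3)->S->(1,3)
  grid max=2 at (0,3)
Step 3: ant0:(2,1)->N->(1,1) | ant1:(1,3)->N->(0,3)
  grid max=3 at (0,3)
Step 4: ant0:(1,1)->N->(0,1) | ant1:(0,3)->S->(1,3)
  grid max=2 at (0,3)

(0,1) (1,3)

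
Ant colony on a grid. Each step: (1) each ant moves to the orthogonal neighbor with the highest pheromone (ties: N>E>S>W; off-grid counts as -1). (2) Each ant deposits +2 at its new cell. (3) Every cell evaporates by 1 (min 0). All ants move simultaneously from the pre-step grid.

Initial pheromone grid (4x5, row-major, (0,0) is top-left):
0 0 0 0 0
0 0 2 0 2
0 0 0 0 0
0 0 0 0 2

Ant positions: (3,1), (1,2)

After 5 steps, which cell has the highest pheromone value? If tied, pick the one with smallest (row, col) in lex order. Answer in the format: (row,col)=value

Answer: (1,2)=5

Derivation:
Step 1: ant0:(3,1)->N->(2,1) | ant1:(1,2)->N->(0,2)
  grid max=1 at (0,2)
Step 2: ant0:(2,1)->N->(1,1) | ant1:(0,2)->S->(1,2)
  grid max=2 at (1,2)
Step 3: ant0:(1,1)->E->(1,2) | ant1:(1,2)->W->(1,1)
  grid max=3 at (1,2)
Step 4: ant0:(1,2)->W->(1,1) | ant1:(1,1)->E->(1,2)
  grid max=4 at (1,2)
Step 5: ant0:(1,1)->E->(1,2) | ant1:(1,2)->W->(1,1)
  grid max=5 at (1,2)
Final grid:
  0 0 0 0 0
  0 4 5 0 0
  0 0 0 0 0
  0 0 0 0 0
Max pheromone 5 at (1,2)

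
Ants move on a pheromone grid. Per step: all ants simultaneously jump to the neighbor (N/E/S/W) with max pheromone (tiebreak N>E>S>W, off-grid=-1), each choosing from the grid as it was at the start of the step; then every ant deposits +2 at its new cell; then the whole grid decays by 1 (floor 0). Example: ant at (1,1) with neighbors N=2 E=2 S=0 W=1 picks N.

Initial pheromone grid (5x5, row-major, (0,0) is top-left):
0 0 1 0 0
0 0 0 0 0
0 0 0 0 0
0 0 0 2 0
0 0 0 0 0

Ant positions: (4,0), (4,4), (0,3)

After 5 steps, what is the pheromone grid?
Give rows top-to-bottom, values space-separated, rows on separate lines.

After step 1: ants at (3,0),(3,4),(0,2)
  0 0 2 0 0
  0 0 0 0 0
  0 0 0 0 0
  1 0 0 1 1
  0 0 0 0 0
After step 2: ants at (2,0),(3,3),(0,3)
  0 0 1 1 0
  0 0 0 0 0
  1 0 0 0 0
  0 0 0 2 0
  0 0 0 0 0
After step 3: ants at (1,0),(2,3),(0,2)
  0 0 2 0 0
  1 0 0 0 0
  0 0 0 1 0
  0 0 0 1 0
  0 0 0 0 0
After step 4: ants at (0,0),(3,3),(0,3)
  1 0 1 1 0
  0 0 0 0 0
  0 0 0 0 0
  0 0 0 2 0
  0 0 0 0 0
After step 5: ants at (0,1),(2,3),(0,2)
  0 1 2 0 0
  0 0 0 0 0
  0 0 0 1 0
  0 0 0 1 0
  0 0 0 0 0

0 1 2 0 0
0 0 0 0 0
0 0 0 1 0
0 0 0 1 0
0 0 0 0 0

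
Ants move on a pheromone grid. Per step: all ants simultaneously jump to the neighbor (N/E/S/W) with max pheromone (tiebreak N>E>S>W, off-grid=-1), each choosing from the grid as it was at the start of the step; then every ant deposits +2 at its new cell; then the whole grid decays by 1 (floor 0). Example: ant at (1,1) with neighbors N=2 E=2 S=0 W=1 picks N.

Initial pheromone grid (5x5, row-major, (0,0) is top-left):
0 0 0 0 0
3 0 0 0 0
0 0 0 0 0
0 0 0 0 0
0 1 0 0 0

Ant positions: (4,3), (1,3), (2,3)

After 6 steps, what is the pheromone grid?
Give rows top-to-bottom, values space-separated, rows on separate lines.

After step 1: ants at (3,3),(0,3),(1,3)
  0 0 0 1 0
  2 0 0 1 0
  0 0 0 0 0
  0 0 0 1 0
  0 0 0 0 0
After step 2: ants at (2,3),(1,3),(0,3)
  0 0 0 2 0
  1 0 0 2 0
  0 0 0 1 0
  0 0 0 0 0
  0 0 0 0 0
After step 3: ants at (1,3),(0,3),(1,3)
  0 0 0 3 0
  0 0 0 5 0
  0 0 0 0 0
  0 0 0 0 0
  0 0 0 0 0
After step 4: ants at (0,3),(1,3),(0,3)
  0 0 0 6 0
  0 0 0 6 0
  0 0 0 0 0
  0 0 0 0 0
  0 0 0 0 0
After step 5: ants at (1,3),(0,3),(1,3)
  0 0 0 7 0
  0 0 0 9 0
  0 0 0 0 0
  0 0 0 0 0
  0 0 0 0 0
After step 6: ants at (0,3),(1,3),(0,3)
  0 0 0 10 0
  0 0 0 10 0
  0 0 0 0 0
  0 0 0 0 0
  0 0 0 0 0

0 0 0 10 0
0 0 0 10 0
0 0 0 0 0
0 0 0 0 0
0 0 0 0 0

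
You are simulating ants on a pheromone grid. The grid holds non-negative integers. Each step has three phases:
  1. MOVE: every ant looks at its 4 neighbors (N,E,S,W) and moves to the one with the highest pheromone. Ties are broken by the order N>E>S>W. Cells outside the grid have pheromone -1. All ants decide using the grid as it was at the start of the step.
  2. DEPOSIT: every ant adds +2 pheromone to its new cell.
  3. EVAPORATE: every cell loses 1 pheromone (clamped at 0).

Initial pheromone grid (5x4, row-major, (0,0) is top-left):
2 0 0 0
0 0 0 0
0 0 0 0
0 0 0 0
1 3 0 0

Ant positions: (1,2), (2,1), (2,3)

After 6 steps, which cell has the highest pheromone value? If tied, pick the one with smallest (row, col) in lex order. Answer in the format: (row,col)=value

Answer: (0,3)=11

Derivation:
Step 1: ant0:(1,2)->N->(0,2) | ant1:(2,1)->N->(1,1) | ant2:(2,3)->N->(1,3)
  grid max=2 at (4,1)
Step 2: ant0:(0,2)->E->(0,3) | ant1:(1,1)->N->(0,1) | ant2:(1,3)->N->(0,3)
  grid max=3 at (0,3)
Step 3: ant0:(0,3)->S->(1,3) | ant1:(0,1)->E->(0,2) | ant2:(0,3)->S->(1,3)
  grid max=3 at (1,3)
Step 4: ant0:(1,3)->N->(0,3) | ant1:(0,2)->E->(0,3) | ant2:(1,3)->N->(0,3)
  grid max=7 at (0,3)
Step 5: ant0:(0,3)->S->(1,3) | ant1:(0,3)->S->(1,3) | ant2:(0,3)->S->(1,3)
  grid max=7 at (1,3)
Step 6: ant0:(1,3)->N->(0,3) | ant1:(1,3)->N->(0,3) | ant2:(1,3)->N->(0,3)
  grid max=11 at (0,3)
Final grid:
  0 0 0 11
  0 0 0 6
  0 0 0 0
  0 0 0 0
  0 0 0 0
Max pheromone 11 at (0,3)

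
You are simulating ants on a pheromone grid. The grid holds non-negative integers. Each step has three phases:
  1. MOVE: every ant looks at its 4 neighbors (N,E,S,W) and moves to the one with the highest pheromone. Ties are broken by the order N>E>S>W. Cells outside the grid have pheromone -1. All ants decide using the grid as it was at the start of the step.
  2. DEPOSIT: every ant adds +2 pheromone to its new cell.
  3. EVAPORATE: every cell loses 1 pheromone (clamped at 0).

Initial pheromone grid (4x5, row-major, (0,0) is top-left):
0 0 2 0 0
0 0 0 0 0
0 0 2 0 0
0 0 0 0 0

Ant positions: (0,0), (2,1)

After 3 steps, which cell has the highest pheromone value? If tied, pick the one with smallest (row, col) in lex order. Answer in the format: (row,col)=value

Answer: (0,2)=3

Derivation:
Step 1: ant0:(0,0)->E->(0,1) | ant1:(2,1)->E->(2,2)
  grid max=3 at (2,2)
Step 2: ant0:(0,1)->E->(0,2) | ant1:(2,2)->N->(1,2)
  grid max=2 at (0,2)
Step 3: ant0:(0,2)->S->(1,2) | ant1:(1,2)->N->(0,2)
  grid max=3 at (0,2)
Final grid:
  0 0 3 0 0
  0 0 2 0 0
  0 0 1 0 0
  0 0 0 0 0
Max pheromone 3 at (0,2)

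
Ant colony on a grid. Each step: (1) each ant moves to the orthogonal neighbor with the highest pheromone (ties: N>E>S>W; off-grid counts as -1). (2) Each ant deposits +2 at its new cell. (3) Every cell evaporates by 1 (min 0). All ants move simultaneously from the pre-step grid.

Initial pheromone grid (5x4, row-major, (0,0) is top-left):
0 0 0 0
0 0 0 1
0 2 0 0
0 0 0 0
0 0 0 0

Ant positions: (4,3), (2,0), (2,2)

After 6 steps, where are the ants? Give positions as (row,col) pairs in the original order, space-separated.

Step 1: ant0:(4,3)->N->(3,3) | ant1:(2,0)->E->(2,1) | ant2:(2,2)->W->(2,1)
  grid max=5 at (2,1)
Step 2: ant0:(3,3)->N->(2,3) | ant1:(2,1)->N->(1,1) | ant2:(2,1)->N->(1,1)
  grid max=4 at (2,1)
Step 3: ant0:(2,3)->N->(1,3) | ant1:(1,1)->S->(2,1) | ant2:(1,1)->S->(2,1)
  grid max=7 at (2,1)
Step 4: ant0:(1,3)->N->(0,3) | ant1:(2,1)->N->(1,1) | ant2:(2,1)->N->(1,1)
  grid max=6 at (2,1)
Step 5: ant0:(0,3)->S->(1,3) | ant1:(1,1)->S->(2,1) | ant2:(1,1)->S->(2,1)
  grid max=9 at (2,1)
Step 6: ant0:(1,3)->N->(0,3) | ant1:(2,1)->N->(1,1) | ant2:(2,1)->N->(1,1)
  grid max=8 at (2,1)

(0,3) (1,1) (1,1)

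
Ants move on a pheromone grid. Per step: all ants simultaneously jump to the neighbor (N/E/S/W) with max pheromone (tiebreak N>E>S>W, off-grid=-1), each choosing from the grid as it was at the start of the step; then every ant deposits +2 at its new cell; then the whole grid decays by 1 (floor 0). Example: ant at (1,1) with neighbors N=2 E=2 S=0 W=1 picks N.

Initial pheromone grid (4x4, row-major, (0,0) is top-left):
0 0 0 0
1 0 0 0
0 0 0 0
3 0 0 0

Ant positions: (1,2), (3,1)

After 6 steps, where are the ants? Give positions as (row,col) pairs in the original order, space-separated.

Step 1: ant0:(1,2)->N->(0,2) | ant1:(3,1)->W->(3,0)
  grid max=4 at (3,0)
Step 2: ant0:(0,2)->E->(0,3) | ant1:(3,0)->N->(2,0)
  grid max=3 at (3,0)
Step 3: ant0:(0,3)->S->(1,3) | ant1:(2,0)->S->(3,0)
  grid max=4 at (3,0)
Step 4: ant0:(1,3)->N->(0,3) | ant1:(3,0)->N->(2,0)
  grid max=3 at (3,0)
Step 5: ant0:(0,3)->S->(1,3) | ant1:(2,0)->S->(3,0)
  grid max=4 at (3,0)
Step 6: ant0:(1,3)->N->(0,3) | ant1:(3,0)->N->(2,0)
  grid max=3 at (3,0)

(0,3) (2,0)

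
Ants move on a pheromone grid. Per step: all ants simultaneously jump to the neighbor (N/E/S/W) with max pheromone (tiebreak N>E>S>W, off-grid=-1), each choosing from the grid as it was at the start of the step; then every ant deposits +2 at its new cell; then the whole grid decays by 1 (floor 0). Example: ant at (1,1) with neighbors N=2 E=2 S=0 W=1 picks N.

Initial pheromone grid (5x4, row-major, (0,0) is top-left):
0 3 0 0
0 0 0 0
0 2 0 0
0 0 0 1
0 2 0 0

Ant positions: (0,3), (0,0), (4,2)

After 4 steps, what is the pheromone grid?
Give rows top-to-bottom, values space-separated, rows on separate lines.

After step 1: ants at (1,3),(0,1),(4,1)
  0 4 0 0
  0 0 0 1
  0 1 0 0
  0 0 0 0
  0 3 0 0
After step 2: ants at (0,3),(0,2),(3,1)
  0 3 1 1
  0 0 0 0
  0 0 0 0
  0 1 0 0
  0 2 0 0
After step 3: ants at (0,2),(0,1),(4,1)
  0 4 2 0
  0 0 0 0
  0 0 0 0
  0 0 0 0
  0 3 0 0
After step 4: ants at (0,1),(0,2),(3,1)
  0 5 3 0
  0 0 0 0
  0 0 0 0
  0 1 0 0
  0 2 0 0

0 5 3 0
0 0 0 0
0 0 0 0
0 1 0 0
0 2 0 0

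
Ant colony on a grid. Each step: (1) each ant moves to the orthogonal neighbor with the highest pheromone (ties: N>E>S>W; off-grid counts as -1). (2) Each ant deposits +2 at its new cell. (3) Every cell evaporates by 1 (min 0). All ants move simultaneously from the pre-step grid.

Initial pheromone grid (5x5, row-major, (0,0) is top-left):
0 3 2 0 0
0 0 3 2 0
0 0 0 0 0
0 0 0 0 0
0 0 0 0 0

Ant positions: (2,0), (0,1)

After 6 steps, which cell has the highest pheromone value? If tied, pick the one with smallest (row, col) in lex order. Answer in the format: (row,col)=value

Answer: (0,2)=6

Derivation:
Step 1: ant0:(2,0)->N->(1,0) | ant1:(0,1)->E->(0,2)
  grid max=3 at (0,2)
Step 2: ant0:(1,0)->N->(0,0) | ant1:(0,2)->S->(1,2)
  grid max=3 at (1,2)
Step 3: ant0:(0,0)->E->(0,1) | ant1:(1,2)->N->(0,2)
  grid max=3 at (0,2)
Step 4: ant0:(0,1)->E->(0,2) | ant1:(0,2)->S->(1,2)
  grid max=4 at (0,2)
Step 5: ant0:(0,2)->S->(1,2) | ant1:(1,2)->N->(0,2)
  grid max=5 at (0,2)
Step 6: ant0:(1,2)->N->(0,2) | ant1:(0,2)->S->(1,2)
  grid max=6 at (0,2)
Final grid:
  0 0 6 0 0
  0 0 5 0 0
  0 0 0 0 0
  0 0 0 0 0
  0 0 0 0 0
Max pheromone 6 at (0,2)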